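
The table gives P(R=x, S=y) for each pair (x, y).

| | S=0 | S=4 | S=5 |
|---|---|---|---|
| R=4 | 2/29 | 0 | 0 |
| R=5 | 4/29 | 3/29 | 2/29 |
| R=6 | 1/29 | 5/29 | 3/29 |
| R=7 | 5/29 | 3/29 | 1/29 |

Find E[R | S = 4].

P(S = 4) = 11/29.
Summing R·P(R=x,S=y) over the conditioning event gives 66/29.
E[R | S = 4] = (66/29) / (11/29) = 6.

6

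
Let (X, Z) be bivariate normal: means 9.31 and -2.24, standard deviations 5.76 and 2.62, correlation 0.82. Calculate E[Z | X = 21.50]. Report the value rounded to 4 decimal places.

2.3067

The regression of Z on X has slope ρ·σ_Z/σ_X and passes through (μ_X, μ_Z).
E[Z | X=21.50] = -2.24 + (0.82)·(2.62/5.76)·(21.50 − (9.31)) = -2.24 + (0.37299)·(12.19) = 2.3067.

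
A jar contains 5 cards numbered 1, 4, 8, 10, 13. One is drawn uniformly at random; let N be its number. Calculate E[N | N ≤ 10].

P(N ≤ 10) = 4/5.
Σ over the event: 1·1/5 + 4·1/5 + 8·1/5 + 10·1/5 = 23/5.
E[N | N ≤ 10] = (23/5) / (4/5) = 23/4.

23/4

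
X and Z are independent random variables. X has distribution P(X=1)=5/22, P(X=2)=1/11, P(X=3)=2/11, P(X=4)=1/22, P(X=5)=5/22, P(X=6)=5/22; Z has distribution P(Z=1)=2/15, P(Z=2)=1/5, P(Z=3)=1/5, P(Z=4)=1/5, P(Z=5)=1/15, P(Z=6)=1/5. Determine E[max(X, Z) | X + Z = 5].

122/35

P(X + Z = 5) = 7/66.
Summing max(X,Z)·P(x,y) over outcomes with X + Z = 5 gives 61/165.
E[max(X, Z) | X + Z = 5] = (61/165) / (7/66) = 122/35.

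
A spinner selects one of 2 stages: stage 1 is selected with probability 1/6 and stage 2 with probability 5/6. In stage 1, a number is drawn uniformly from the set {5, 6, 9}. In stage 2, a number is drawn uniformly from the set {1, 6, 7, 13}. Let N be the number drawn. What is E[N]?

485/72

E[N | stage 1] = (5+6+9)/3 = 20/3.
E[N | stage 2] = (1+6+7+13)/4 = 27/4.
By the law of total expectation,
E[N] = (1/6)·(20/3) + (5/6)·(27/4) = 485/72.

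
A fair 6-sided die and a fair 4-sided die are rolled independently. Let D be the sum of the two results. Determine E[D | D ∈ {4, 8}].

6

P(D ∈ {4, 8}) = 1/4.
Σ over the event: 4·1/8 + 8·1/8 = 3/2.
E[D | D ∈ {4, 8}] = (3/2) / (1/4) = 6.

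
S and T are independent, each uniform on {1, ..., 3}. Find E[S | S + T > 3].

Outcomes with S + T > 3: (1,3), (2,2), (2,3), (3,1), (3,2), (3,3), each with probability 1/9.
E[S | S + T > 3] = (1 + 2 + 2 + 3 + 3 + 3) / 6 = 7/3.

7/3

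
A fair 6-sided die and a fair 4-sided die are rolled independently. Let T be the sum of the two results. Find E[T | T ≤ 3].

P(T ≤ 3) = 1/8.
Σ over the event: 2·1/24 + 3·1/12 = 1/3.
E[T | T ≤ 3] = (1/3) / (1/8) = 8/3.

8/3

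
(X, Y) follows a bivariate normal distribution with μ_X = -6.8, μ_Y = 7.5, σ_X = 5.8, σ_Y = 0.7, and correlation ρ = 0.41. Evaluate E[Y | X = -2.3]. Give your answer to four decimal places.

The regression of Y on X has slope ρ·σ_Y/σ_X and passes through (μ_X, μ_Y).
E[Y | X=-2.3] = 7.5 + (0.41)·(0.7/5.8)·(-2.3 − (-6.8)) = 7.5 + (0.049483)·(4.5) = 7.7227.

7.7227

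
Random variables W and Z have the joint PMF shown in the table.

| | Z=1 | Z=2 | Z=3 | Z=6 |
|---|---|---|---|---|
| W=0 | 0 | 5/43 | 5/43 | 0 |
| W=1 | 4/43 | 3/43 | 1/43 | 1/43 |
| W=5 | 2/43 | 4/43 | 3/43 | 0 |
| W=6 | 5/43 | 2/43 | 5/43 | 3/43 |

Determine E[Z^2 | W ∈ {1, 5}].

53/9

P(W ∈ {1, 5}) = 18/43.
Σ Z^2·P over the event = 1·(4/43) + 4·(3/43) + 9·(1/43) + 36·(1/43) + 1·(2/43) + 4·(4/43) + 9·(3/43) = 106/43.
E[Z^2 | W ∈ {1, 5}] = (106/43) / (18/43) = 53/9.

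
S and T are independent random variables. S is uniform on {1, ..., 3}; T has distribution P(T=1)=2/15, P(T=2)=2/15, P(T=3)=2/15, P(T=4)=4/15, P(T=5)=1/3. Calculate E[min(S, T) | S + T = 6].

P(S + T = 6) = 11/45.
Summing min(S,T)·P(x,y) over outcomes with S + T = 6 gives 19/45.
E[min(S, T) | S + T = 6] = (19/45) / (11/45) = 19/11.

19/11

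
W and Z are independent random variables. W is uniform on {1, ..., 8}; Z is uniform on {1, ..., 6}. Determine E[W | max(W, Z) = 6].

P(max(W, Z) = 6) = 11/48.
Summing W·P(x,y) over outcomes with max(W, Z) = 6 gives 17/16.
E[W | max(W, Z) = 6] = (17/16) / (11/48) = 51/11.

51/11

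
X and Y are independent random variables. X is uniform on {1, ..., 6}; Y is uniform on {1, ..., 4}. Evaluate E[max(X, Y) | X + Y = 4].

Outcomes with X + Y = 4: (1,3), (2,2), (3,1), each with probability 1/24.
E[max(X, Y) | X + Y = 4] = (3 + 2 + 3) / 3 = 8/3.

8/3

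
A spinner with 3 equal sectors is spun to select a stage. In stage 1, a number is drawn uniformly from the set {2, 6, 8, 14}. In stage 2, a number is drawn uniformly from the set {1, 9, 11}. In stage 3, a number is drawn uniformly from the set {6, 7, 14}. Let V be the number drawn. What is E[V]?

47/6

E[V | stage 1] = (2+6+8+14)/4 = 15/2.
E[V | stage 2] = (1+9+11)/3 = 7.
E[V | stage 3] = (6+7+14)/3 = 9.
By the law of total expectation,
E[V] = (1/3)·(15/2) + (1/3)·(7) + (1/3)·(9) = 47/6.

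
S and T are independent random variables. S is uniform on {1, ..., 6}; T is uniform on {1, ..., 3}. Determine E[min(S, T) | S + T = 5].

5/3

Outcomes with S + T = 5: (2,3), (3,2), (4,1), each with probability 1/18.
E[min(S, T) | S + T = 5] = (2 + 2 + 1) / 3 = 5/3.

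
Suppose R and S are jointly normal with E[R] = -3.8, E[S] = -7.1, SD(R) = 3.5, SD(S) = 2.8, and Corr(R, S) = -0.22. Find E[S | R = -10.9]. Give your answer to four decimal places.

-5.8504

For a bivariate normal, E[S | R=x] = μ_S + ρ·(σ_S/σ_R)·(x − μ_R).
E[S | R=-10.9] = -7.1 + (-0.22)·(2.8/3.5)·(-10.9 − (-3.8)) = -7.1 + (-0.176)·(-7.1) = -5.8504.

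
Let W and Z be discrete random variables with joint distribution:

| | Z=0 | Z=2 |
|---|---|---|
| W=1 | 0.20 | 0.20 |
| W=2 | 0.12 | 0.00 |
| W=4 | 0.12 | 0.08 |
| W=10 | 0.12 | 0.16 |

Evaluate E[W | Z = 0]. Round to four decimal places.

3.7857

P(Z = 0) = 0.56.
Σ W·P over the event = 1·(0.20) + 2·(0.12) + 4·(0.12) + 10·(0.12) = 2.12.
E[W | Z = 0] = (2.12) / (0.56) = 3.7857.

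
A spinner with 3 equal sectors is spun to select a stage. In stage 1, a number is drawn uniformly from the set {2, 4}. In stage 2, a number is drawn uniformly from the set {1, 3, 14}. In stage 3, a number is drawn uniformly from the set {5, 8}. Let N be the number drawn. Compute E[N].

31/6

E[N | stage 1] = (2+4)/2 = 3.
E[N | stage 2] = (1+3+14)/3 = 6.
E[N | stage 3] = (5+8)/2 = 13/2.
By the law of total expectation,
E[N] = (1/3)·(3) + (1/3)·(6) + (1/3)·(13/2) = 31/6.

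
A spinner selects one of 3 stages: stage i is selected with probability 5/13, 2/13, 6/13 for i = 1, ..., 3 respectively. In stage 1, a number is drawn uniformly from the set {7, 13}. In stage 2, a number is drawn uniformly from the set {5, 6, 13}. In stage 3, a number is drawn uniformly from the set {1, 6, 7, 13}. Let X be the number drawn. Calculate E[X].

E[X | stage 1] = (7+13)/2 = 10.
E[X | stage 2] = (5+6+13)/3 = 8.
E[X | stage 3] = (1+6+7+13)/4 = 27/4.
E[X] = (5/13)·(10) + (2/13)·(8) + (6/13)·(27/4) = 213/26.

213/26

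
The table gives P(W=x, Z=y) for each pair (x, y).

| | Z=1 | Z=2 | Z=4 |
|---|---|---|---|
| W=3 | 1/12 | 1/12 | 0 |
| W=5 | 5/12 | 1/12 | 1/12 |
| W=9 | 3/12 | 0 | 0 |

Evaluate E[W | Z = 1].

P(Z = 1) = 3/4.
Σ W·P over the event = 3·(1/12) + 5·(5/12) + 9·(3/12) = 55/12.
E[W | Z = 1] = (55/12) / (3/4) = 55/9.

55/9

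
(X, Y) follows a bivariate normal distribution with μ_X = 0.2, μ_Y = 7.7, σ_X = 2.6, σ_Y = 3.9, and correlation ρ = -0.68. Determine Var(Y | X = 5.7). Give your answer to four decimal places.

8.1769

The conditional variance in a bivariate normal is σ_Y²(1 − ρ²), independent of x.
Var(Y | X=5.7) = (3.9)²·(1 − (-0.68)²) = 15.21·0.5376 = 8.1769.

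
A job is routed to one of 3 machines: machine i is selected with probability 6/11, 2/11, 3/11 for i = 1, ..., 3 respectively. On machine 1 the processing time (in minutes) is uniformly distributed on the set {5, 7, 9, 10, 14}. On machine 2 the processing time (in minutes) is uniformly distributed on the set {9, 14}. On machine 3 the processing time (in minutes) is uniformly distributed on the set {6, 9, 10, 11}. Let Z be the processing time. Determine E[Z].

104/11

E[Z | machine 1] = (5+7+9+10+14)/5 = 9.
E[Z | machine 2] = (9+14)/2 = 23/2.
E[Z | machine 3] = (6+9+10+11)/4 = 9.
E[Z] = (6/11)·(9) + (2/11)·(23/2) + (3/11)·(9) = 104/11.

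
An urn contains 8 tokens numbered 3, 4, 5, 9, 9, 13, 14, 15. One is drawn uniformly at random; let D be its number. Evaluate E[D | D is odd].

9

P(D is odd) = 3/4.
Σ over the event: 3·1/8 + 5·1/8 + 9·1/4 + 13·1/8 + 15·1/8 = 27/4.
E[D | D is odd] = (27/4) / (3/4) = 9.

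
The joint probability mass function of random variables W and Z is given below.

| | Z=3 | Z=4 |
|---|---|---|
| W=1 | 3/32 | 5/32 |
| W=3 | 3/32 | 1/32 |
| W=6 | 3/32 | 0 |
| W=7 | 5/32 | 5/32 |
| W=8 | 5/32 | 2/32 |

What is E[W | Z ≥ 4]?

59/13

P(Z ≥ 4) = 13/32.
Σ W·P over the event = 1·(5/32) + 3·(1/32) + 7·(5/32) + 8·(2/32) = 59/32.
E[W | Z ≥ 4] = (59/32) / (13/32) = 59/13.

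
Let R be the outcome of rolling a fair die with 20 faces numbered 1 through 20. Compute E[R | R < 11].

Given R < 11, R is equally likely to be any of {1, 2, 3, 4, 5, 6, 7, 8, 9, 10}.
E[R | R < 11] = (1 + 2 + 3 + 4 + 5 + 6 + 7 + 8 + 9 + 10) / 10 = 11/2.

11/2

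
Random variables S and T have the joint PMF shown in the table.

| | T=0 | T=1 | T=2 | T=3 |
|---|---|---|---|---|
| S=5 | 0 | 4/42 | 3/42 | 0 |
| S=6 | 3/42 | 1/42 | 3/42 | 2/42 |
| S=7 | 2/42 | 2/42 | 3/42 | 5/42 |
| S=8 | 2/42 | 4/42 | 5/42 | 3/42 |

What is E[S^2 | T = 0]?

334/7

P(T = 0) = 1/6.
Σ S^2·P over the event = 36·(3/42) + 49·(2/42) + 64·(2/42) = 167/21.
E[S^2 | T = 0] = (167/21) / (1/6) = 334/7.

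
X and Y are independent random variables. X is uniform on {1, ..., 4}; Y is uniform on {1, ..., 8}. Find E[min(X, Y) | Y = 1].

Outcomes with Y = 1: (1,1), (2,1), (3,1), (4,1), each with probability 1/32.
E[min(X, Y) | Y = 1] = (1 + 1 + 1 + 1) / 4 = 1.

1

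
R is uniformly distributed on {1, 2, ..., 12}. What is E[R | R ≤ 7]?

Given R ≤ 7, R is equally likely to be any of {1, 2, 3, 4, 5, 6, 7}.
E[R | R ≤ 7] = (1 + 2 + 3 + 4 + 5 + 6 + 7) / 7 = 4.

4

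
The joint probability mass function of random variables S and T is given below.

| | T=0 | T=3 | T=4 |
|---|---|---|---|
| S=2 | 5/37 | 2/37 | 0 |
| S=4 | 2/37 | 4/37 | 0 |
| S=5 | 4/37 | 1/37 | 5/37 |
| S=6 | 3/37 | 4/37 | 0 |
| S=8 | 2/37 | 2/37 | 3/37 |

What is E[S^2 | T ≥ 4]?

P(T ≥ 4) = 8/37.
Σ S^2·P over the event = 25·(5/37) + 64·(3/37) = 317/37.
E[S^2 | T ≥ 4] = (317/37) / (8/37) = 317/8.

317/8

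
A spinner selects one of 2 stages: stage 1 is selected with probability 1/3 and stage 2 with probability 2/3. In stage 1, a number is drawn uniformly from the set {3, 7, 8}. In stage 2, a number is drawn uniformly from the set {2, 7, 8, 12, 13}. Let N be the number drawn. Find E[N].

E[N | stage 1] = (3+7+8)/3 = 6.
E[N | stage 2] = (2+7+8+12+13)/5 = 42/5.
E[N] = (1/3)·(6) + (2/3)·(42/5) = 38/5.

38/5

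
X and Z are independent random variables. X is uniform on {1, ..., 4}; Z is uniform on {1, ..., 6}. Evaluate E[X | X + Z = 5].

5/2

Outcomes with X + Z = 5: (1,4), (2,3), (3,2), (4,1), each with probability 1/24.
E[X | X + Z = 5] = (1 + 2 + 3 + 4) / 4 = 5/2.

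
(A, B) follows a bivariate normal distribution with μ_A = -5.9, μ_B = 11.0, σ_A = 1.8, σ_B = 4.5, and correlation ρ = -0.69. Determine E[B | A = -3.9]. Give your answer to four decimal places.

E[B | A=x] = μ_B + ρ(σ_B/σ_A)(x − μ_A) for jointly normal variables.
E[B | A=-3.9] = 11.0 + (-0.69)·(4.5/1.8)·(-3.9 − (-5.9)) = 11.0 + (-1.725)·(2) = 7.5500.

7.5500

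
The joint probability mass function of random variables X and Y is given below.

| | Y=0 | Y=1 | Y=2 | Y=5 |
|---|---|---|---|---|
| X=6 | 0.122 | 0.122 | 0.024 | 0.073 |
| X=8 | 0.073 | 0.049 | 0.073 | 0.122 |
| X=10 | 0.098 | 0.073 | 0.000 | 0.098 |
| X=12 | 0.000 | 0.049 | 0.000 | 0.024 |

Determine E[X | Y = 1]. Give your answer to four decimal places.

8.3345

P(Y = 1) = 0.293.
Σ X·P over the event = 6·(0.122) + 8·(0.049) + 10·(0.073) + 12·(0.049) = 2.442.
E[X | Y = 1] = (2.442) / (0.293) = 8.3345.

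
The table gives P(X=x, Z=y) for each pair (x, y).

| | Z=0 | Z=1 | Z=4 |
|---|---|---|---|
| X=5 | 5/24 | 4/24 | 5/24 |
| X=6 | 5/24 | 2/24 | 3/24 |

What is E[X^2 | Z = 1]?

P(Z = 1) = 1/4.
Σ X^2·P over the event = 25·(4/24) + 36·(2/24) = 43/6.
E[X^2 | Z = 1] = (43/6) / (1/4) = 86/3.

86/3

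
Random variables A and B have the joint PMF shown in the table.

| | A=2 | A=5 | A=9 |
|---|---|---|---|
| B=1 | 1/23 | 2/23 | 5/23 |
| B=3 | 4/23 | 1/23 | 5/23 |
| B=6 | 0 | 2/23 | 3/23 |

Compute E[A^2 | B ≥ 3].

P(B ≥ 3) = 15/23.
Σ A^2·P over the event = 4·(4/23) + 25·(1/23) + 25·(2/23) + 81·(5/23) + 81·(3/23) = 739/23.
E[A^2 | B ≥ 3] = (739/23) / (15/23) = 739/15.

739/15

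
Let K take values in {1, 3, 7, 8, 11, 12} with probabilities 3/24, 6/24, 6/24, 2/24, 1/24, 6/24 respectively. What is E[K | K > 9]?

83/7

P(K > 9) = 7/24.
Σ over the event: 11·1/24 + 12·1/4 = 83/24.
E[K | K > 9] = (83/24) / (7/24) = 83/7.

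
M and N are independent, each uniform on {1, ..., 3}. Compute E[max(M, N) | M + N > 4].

Outcomes with M + N > 4: (2,3), (3,2), (3,3), each with probability 1/9.
E[max(M, N) | M + N > 4] = (3 + 3 + 3) / 3 = 3.

3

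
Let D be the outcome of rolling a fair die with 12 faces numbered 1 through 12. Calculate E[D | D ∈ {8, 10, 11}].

P(D ∈ {8, 10, 11}) = 1/4.
Σ over the event: 8·1/12 + 10·1/12 + 11·1/12 = 29/12.
E[D | D ∈ {8, 10, 11}] = (29/12) / (1/4) = 29/3.

29/3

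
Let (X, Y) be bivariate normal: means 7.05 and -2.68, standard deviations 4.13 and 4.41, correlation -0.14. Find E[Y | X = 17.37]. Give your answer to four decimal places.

For a bivariate normal, E[Y | X=x] = μ_Y + ρ·(σ_Y/σ_X)·(x − μ_X).
E[Y | X=17.37] = -2.68 + (-0.14)·(4.41/4.13)·(17.37 − (7.05)) = -2.68 + (-0.149492)·(10.32) = -4.2228.

-4.2228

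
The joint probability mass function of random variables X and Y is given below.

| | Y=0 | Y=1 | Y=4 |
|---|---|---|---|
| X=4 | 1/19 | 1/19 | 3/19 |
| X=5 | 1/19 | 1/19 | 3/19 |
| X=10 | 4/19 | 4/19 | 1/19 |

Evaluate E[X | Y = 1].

P(Y = 1) = 6/19.
Σ X·P over the event = 4·(1/19) + 5·(1/19) + 10·(4/19) = 49/19.
E[X | Y = 1] = (49/19) / (6/19) = 49/6.

49/6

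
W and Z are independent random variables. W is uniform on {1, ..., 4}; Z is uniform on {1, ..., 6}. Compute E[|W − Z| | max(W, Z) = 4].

P(max(W, Z) = 4) = 7/24.
Summing |W−Z|·P(x,y) over outcomes with max(W, Z) = 4 gives 1/2.
E[|W − Z| | max(W, Z) = 4] = (1/2) / (7/24) = 12/7.

12/7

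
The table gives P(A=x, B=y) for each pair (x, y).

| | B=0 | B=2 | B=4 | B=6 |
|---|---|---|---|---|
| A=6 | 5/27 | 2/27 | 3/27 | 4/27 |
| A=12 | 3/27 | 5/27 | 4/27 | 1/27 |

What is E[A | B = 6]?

P(B = 6) = 5/27.
Σ A·P over the event = 6·(4/27) + 12·(1/27) = 4/3.
E[A | B = 6] = (4/3) / (5/27) = 36/5.

36/5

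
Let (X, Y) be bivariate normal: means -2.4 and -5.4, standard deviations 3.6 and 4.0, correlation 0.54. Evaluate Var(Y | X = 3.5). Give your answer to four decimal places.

The conditional variance in a bivariate normal is σ_Y²(1 − ρ²), independent of x.
Var(Y | X=3.5) = (4.0)²·(1 − (0.54)²) = 16·0.7084 = 11.3344.

11.3344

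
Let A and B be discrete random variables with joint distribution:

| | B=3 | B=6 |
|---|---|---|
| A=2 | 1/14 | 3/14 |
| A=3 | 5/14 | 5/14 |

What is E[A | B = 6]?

21/8

P(B = 6) = 4/7.
Summing A·P(A=x,B=y) over the conditioning event gives 3/2.
E[A | B = 6] = (3/2) / (4/7) = 21/8.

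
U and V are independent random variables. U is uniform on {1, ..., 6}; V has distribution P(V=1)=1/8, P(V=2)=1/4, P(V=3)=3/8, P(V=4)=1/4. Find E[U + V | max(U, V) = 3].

59/12

P(max(U, V) = 3) = 1/4.
Summing (U+V)·P(x,y) over outcomes with max(U, V) = 3 gives 59/48.
E[U + V | max(U, V) = 3] = (59/48) / (1/4) = 59/12.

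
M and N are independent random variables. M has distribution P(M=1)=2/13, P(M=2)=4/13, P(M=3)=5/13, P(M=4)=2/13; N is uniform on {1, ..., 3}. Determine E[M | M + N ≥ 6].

P(M + N ≥ 6) = 3/13.
Summing M·P(x,y) over outcomes with M + N ≥ 6 gives 31/39.
E[M | M + N ≥ 6] = (31/39) / (3/13) = 31/9.

31/9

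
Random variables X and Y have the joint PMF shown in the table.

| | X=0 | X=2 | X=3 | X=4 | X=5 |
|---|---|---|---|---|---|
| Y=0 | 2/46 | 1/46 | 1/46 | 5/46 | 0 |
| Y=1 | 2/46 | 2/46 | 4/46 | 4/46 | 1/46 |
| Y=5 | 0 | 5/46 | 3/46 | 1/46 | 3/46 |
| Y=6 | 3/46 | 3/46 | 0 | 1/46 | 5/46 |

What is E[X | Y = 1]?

37/13

P(Y = 1) = 13/46.
Σ X·P over the event = 0·(2/46) + 2·(2/46) + 3·(4/46) + 4·(4/46) + 5·(1/46) = 37/46.
E[X | Y = 1] = (37/46) / (13/46) = 37/13.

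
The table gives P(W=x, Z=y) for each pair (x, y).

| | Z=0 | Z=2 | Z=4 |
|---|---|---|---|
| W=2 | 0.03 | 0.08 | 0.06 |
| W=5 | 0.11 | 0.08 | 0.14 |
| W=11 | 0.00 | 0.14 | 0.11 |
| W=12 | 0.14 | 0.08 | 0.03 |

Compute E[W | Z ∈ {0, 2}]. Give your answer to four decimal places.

P(Z ∈ {0, 2}) = 0.66.
Summing W·P(W=x,Z=y) over the conditioning event gives 5.35.
E[W | Z ∈ {0, 2}] = (5.35) / (0.66) = 8.1061.

8.1061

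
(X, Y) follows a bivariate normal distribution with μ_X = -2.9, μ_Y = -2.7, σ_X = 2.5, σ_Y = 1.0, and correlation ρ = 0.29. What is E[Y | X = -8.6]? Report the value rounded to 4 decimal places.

-3.3612

For a bivariate normal, E[Y | X=x] = μ_Y + ρ·(σ_Y/σ_X)·(x − μ_X).
E[Y | X=-8.6] = -2.7 + (0.29)·(1.0/2.5)·(-8.6 − (-2.9)) = -2.7 + (0.116)·(-5.7) = -3.3612.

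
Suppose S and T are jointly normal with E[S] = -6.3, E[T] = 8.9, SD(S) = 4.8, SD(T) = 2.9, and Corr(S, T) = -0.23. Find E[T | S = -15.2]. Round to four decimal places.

E[T | S=x] = μ_T + ρ(σ_T/σ_S)(x − μ_S) for jointly normal variables.
E[T | S=-15.2] = 8.9 + (-0.23)·(2.9/4.8)·(-15.2 − (-6.3)) = 8.9 + (-0.13896)·(-8.9) = 10.1367.

10.1367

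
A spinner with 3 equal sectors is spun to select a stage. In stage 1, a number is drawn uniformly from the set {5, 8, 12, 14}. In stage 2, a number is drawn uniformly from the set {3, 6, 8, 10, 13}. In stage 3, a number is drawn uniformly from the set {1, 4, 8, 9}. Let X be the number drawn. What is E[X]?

E[X | stage 1] = (5+8+12+14)/4 = 39/4.
E[X | stage 2] = (3+6+8+10+13)/5 = 8.
E[X | stage 3] = (1+4+8+9)/4 = 11/2.
E[X] = (1/3)·(39/4) + (1/3)·(8) + (1/3)·(11/2) = 31/4.

31/4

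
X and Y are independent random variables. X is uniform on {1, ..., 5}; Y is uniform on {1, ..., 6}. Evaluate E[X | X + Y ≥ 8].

4

Outcomes with X + Y ≥ 8: (2,6), (3,5), (3,6), (4,4), (4,5), (4,6), (5,3), (5,4), (5,5), (5,6), each with probability 1/30.
E[X | X + Y ≥ 8] = (2 + 3 + 3 + 4 + 4 + 4 + 5 + 5 + 5 + 5) / 10 = 4.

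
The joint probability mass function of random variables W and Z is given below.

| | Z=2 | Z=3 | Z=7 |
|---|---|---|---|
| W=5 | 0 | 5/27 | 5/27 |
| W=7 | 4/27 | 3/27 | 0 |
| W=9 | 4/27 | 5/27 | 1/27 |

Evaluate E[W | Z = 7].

17/3

P(Z = 7) = 2/9.
Σ W·P over the event = 5·(5/27) + 9·(1/27) = 34/27.
E[W | Z = 7] = (34/27) / (2/9) = 17/3.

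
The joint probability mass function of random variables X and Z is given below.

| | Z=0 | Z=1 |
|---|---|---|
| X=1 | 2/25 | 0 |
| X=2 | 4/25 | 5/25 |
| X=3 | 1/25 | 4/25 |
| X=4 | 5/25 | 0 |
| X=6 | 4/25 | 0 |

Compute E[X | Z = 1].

P(Z = 1) = 9/25.
Σ X·P over the event = 2·(5/25) + 3·(4/25) = 22/25.
E[X | Z = 1] = (22/25) / (9/25) = 22/9.

22/9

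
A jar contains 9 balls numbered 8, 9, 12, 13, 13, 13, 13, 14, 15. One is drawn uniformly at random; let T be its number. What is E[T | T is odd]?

38/3

P(T is odd) = 2/3.
Σ over the event: 9·1/9 + 13·4/9 + 15·1/9 = 76/9.
E[T | T is odd] = (76/9) / (2/3) = 38/3.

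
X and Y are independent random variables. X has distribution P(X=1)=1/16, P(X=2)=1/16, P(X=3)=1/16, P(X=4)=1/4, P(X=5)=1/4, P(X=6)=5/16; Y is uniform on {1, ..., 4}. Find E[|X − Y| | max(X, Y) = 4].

P(max(X, Y) = 4) = 19/64.
Summing |X−Y|·P(x,y) over outcomes with max(X, Y) = 4 gives 15/32.
E[|X − Y| | max(X, Y) = 4] = (15/32) / (19/64) = 30/19.

30/19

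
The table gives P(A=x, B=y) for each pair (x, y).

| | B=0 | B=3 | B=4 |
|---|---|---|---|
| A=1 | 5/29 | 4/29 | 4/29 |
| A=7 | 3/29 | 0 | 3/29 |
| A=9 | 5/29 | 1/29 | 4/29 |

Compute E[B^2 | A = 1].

P(A = 1) = 13/29.
Σ B^2·P over the event = 0·(5/29) + 9·(4/29) + 16·(4/29) = 100/29.
E[B^2 | A = 1] = (100/29) / (13/29) = 100/13.

100/13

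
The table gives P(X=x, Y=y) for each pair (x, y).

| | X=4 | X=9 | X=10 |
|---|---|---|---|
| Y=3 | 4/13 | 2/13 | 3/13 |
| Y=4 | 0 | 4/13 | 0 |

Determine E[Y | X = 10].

P(X = 10) = 3/13.
Σ Y·P over the event = 3·(3/13) = 9/13.
E[Y | X = 10] = (9/13) / (3/13) = 3.

3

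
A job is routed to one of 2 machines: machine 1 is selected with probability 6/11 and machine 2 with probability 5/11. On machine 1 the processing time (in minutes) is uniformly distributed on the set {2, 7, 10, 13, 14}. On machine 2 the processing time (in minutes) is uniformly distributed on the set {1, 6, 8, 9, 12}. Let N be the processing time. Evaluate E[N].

456/55

E[N | machine 1] = (2+7+10+13+14)/5 = 46/5.
E[N | machine 2] = (1+6+8+9+12)/5 = 36/5.
By the law of total expectation,
E[N] = (6/11)·(46/5) + (5/11)·(36/5) = 456/55.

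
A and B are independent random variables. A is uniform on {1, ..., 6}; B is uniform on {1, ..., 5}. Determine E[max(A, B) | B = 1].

7/2

Outcomes with B = 1: (1,1), (2,1), (3,1), (4,1), (5,1), (6,1), each with probability 1/30.
E[max(A, B) | B = 1] = (1 + 2 + 3 + 4 + 5 + 6) / 6 = 7/2.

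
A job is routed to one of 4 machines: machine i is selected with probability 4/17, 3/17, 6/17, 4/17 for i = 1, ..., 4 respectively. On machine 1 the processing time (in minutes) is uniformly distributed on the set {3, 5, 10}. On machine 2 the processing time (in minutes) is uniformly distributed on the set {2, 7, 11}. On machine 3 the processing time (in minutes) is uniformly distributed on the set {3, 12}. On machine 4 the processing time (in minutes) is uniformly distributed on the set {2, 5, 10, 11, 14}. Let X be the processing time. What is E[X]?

613/85

E[X | machine 1] = (3+5+10)/3 = 6.
E[X | machine 2] = (2+7+11)/3 = 20/3.
E[X | machine 3] = (3+12)/2 = 15/2.
E[X | machine 4] = (2+5+10+11+14)/5 = 42/5.
By the law of total expectation,
E[X] = (4/17)·(6) + (3/17)·(20/3) + (6/17)·(15/2) + (4/17)·(42/5) = 613/85.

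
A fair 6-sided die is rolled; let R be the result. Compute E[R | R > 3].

Given R > 3, R is equally likely to be any of {4, 5, 6}.
E[R | R > 3] = (4 + 5 + 6) / 3 = 5.

5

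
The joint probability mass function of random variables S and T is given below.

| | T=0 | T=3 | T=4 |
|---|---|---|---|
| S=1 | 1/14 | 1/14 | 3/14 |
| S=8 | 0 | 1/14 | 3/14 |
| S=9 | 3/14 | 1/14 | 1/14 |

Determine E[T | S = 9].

P(S = 9) = 5/14.
Σ T·P over the event = 0·(3/14) + 3·(1/14) + 4·(1/14) = 1/2.
E[T | S = 9] = (1/2) / (5/14) = 7/5.

7/5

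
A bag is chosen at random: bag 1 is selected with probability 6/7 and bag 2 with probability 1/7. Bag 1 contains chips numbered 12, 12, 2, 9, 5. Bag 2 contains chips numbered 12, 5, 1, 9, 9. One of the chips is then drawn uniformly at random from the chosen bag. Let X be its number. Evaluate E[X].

E[X | bag 1] = (12+12+2+9+5)/5 = 8.
E[X | bag 2] = (12+5+1+9+9)/5 = 36/5.
By the law of total expectation,
E[X] = (6/7)·(8) + (1/7)·(36/5) = 276/35.

276/35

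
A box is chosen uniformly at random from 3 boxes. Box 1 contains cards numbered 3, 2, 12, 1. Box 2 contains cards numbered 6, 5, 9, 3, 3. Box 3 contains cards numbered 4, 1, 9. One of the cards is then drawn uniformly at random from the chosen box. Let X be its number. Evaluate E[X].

E[X | box 1] = (3+2+12+1)/4 = 9/2.
E[X | box 2] = (6+5+9+3+3)/5 = 26/5.
E[X | box 3] = (4+1+9)/3 = 14/3.
By the law of total expectation,
E[X] = (1/3)·(9/2) + (1/3)·(26/5) + (1/3)·(14/3) = 431/90.

431/90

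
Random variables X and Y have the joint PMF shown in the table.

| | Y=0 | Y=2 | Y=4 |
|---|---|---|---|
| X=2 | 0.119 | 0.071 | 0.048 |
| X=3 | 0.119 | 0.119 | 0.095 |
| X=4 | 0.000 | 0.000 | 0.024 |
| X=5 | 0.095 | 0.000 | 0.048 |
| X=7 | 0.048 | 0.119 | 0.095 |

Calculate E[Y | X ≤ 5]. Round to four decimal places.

P(X ≤ 5) = 0.738.
Summing Y·P(X=x,Y=y) over the conditioning event gives 1.240.
E[Y | X ≤ 5] = (1.240) / (0.738) = 1.6802.

1.6802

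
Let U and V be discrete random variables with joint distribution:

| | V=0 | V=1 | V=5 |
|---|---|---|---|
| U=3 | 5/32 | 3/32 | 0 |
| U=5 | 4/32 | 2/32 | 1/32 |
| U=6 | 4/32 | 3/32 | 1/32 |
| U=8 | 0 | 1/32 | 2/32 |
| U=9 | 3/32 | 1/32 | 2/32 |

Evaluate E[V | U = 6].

P(U = 6) = 1/4.
Σ V·P over the event = 0·(4/32) + 1·(3/32) + 5·(1/32) = 1/4.
E[V | U = 6] = (1/4) / (1/4) = 1.

1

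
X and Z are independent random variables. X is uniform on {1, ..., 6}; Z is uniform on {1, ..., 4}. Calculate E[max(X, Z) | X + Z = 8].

5

Outcomes with X + Z = 8: (4,4), (5,3), (6,2), each with probability 1/24.
E[max(X, Z) | X + Z = 8] = (4 + 5 + 6) / 3 = 5.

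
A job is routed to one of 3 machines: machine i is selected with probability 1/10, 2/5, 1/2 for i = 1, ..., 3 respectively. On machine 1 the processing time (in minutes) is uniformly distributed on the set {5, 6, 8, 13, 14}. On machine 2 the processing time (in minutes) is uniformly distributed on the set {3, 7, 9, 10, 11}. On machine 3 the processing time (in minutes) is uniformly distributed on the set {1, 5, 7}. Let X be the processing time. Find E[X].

943/150

E[X | machine 1] = (5+6+8+13+14)/5 = 46/5.
E[X | machine 2] = (3+7+9+10+11)/5 = 8.
E[X | machine 3] = (1+5+7)/3 = 13/3.
E[X] = (1/10)·(46/5) + (2/5)·(8) + (1/2)·(13/3) = 943/150.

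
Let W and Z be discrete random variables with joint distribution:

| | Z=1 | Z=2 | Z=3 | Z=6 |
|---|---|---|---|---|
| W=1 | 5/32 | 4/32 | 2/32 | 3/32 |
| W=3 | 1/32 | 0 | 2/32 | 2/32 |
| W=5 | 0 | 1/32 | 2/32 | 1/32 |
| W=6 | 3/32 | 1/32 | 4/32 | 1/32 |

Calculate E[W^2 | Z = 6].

82/7

P(Z = 6) = 7/32.
Σ W^2·P over the event = 1·(3/32) + 9·(2/32) + 25·(1/32) + 36·(1/32) = 41/16.
E[W^2 | Z = 6] = (41/16) / (7/32) = 82/7.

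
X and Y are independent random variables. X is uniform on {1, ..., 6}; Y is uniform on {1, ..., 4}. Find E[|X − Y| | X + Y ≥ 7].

11/5

Outcomes with X + Y ≥ 7: (3,4), (4,3), (4,4), (5,2), (5,3), (5,4), (6,1), (6,2), (6,3), (6,4), each with probability 1/24.
E[|X − Y| | X + Y ≥ 7] = (1 + 1 + 0 + 3 + 2 + 1 + 5 + 4 + 3 + 2) / 10 = 11/5.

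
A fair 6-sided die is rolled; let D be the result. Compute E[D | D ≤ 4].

5/2

Given D ≤ 4, D is equally likely to be any of {1, 2, 3, 4}.
E[D | D ≤ 4] = (1 + 2 + 3 + 4) / 4 = 5/2.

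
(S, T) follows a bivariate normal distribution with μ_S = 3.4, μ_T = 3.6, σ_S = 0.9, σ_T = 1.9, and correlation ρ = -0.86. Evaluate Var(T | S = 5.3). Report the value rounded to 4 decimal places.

0.9400

Var(T | S=x) = (1 − ρ²)·σ_T².
Var(T | S=5.3) = (1.9)²·(1 − (-0.86)²) = 3.61·0.2604 = 0.9400.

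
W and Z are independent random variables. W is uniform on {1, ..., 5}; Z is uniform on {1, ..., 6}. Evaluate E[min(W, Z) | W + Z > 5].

P(W + Z > 5) = 2/3.
Summing min(W,Z)·P(x,y) over outcomes with W + Z > 5 gives 19/10.
E[min(W, Z) | W + Z > 5] = (19/10) / (2/3) = 57/20.

57/20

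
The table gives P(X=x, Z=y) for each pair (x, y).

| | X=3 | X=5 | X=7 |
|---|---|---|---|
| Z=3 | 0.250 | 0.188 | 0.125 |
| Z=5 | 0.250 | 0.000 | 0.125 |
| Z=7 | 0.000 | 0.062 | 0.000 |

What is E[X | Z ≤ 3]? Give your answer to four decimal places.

4.5560

P(Z ≤ 3) = 0.563.
Σ X·P over the event = 3·(0.250) + 5·(0.188) + 7·(0.125) = 2.565.
E[X | Z ≤ 3] = (2.565) / (0.563) = 4.5560.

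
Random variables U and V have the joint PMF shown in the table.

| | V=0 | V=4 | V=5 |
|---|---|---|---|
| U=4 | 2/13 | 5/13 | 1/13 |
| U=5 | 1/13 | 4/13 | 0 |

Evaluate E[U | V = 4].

40/9

P(V = 4) = 9/13.
Summing U·P(U=x,V=y) over the conditioning event gives 40/13.
E[U | V = 4] = (40/13) / (9/13) = 40/9.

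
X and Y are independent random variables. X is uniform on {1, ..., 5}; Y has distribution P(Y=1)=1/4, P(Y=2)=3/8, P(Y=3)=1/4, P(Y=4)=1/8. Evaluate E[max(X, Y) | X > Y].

P(X > Y) = 11/20.
Summing max(X,Y)·P(x,y) over outcomes with X > Y gives 87/40.
E[max(X, Y) | X > Y] = (87/40) / (11/20) = 87/22.

87/22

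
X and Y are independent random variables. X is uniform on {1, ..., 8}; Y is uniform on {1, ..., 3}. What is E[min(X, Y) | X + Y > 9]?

Outcomes with X + Y > 9: (7,3), (8,2), (8,3), each with probability 1/24.
E[min(X, Y) | X + Y > 9] = (3 + 2 + 3) / 3 = 8/3.

8/3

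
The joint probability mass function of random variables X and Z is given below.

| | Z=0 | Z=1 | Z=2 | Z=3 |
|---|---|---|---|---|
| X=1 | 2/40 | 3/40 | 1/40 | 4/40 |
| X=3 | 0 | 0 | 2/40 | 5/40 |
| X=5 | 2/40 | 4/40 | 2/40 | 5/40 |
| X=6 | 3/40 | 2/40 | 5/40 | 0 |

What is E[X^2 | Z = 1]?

P(Z = 1) = 9/40.
Σ X^2·P over the event = 1·(3/40) + 25·(4/40) + 36·(2/40) = 35/8.
E[X^2 | Z = 1] = (35/8) / (9/40) = 175/9.

175/9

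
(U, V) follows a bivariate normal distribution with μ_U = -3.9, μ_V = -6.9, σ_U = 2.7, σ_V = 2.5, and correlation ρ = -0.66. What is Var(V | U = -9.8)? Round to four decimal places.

The conditional variance in a bivariate normal is σ_V²(1 − ρ²), independent of x.
Var(V | U=-9.8) = (2.5)²·(1 − (-0.66)²) = 6.25·0.5644 = 3.5275.

3.5275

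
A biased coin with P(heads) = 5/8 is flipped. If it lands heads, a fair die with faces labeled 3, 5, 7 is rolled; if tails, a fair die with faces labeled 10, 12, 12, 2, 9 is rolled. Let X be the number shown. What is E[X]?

E[X | heads] = (3+5+7)/3 = 5.
E[X | tails] = (10+12+12+2+9)/5 = 9.
E[X] = (5/8)·(5) + (3/8)·(9) = 13/2.

13/2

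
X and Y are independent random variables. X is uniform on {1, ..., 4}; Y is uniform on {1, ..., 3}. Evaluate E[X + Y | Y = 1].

P(Y = 1) = 1/3.
Summing (X+Y)·P(x,y) over outcomes with Y = 1 gives 7/6.
E[X + Y | Y = 1] = (7/6) / (1/3) = 7/2.

7/2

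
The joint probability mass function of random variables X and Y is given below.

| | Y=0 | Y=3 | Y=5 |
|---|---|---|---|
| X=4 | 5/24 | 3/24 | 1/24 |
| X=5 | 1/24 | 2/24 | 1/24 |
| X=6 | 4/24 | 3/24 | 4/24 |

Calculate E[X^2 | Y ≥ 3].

P(Y ≥ 3) = 7/12.
Σ X^2·P over the event = 16·(3/24) + 16·(1/24) + 25·(2/24) + 25·(1/24) + 36·(3/24) + 36·(4/24) = 391/24.
E[X^2 | Y ≥ 3] = (391/24) / (7/12) = 391/14.

391/14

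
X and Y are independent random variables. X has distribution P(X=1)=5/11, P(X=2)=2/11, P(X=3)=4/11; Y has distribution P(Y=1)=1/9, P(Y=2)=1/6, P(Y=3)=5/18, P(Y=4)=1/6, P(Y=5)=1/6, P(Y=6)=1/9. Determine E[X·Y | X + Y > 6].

P(X + Y > 6) = 26/99.
Summing XY·P(x,y) over outcomes with X + Y > 6 gives 106/33.
E[X·Y | X + Y > 6] = (106/33) / (26/99) = 159/13.

159/13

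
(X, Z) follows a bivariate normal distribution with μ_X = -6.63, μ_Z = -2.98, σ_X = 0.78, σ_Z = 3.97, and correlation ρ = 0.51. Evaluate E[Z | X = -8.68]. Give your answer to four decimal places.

-8.3013

The regression of Z on X has slope ρ·σ_Z/σ_X and passes through (μ_X, μ_Z).
E[Z | X=-8.68] = -2.98 + (0.51)·(3.97/0.78)·(-8.68 − (-6.63)) = -2.98 + (2.59577)·(-2.05) = -8.3013.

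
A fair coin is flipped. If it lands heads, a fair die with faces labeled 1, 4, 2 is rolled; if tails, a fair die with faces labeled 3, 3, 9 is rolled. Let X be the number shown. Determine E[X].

11/3

E[X | heads] = (1+4+2)/3 = 7/3.
E[X | tails] = (3+3+9)/3 = 5.
By the law of total expectation,
E[X] = (1/2)·(7/3) + (1/2)·(5) = 11/3.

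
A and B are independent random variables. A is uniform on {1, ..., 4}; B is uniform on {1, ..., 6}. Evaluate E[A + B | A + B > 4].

P(A + B > 4) = 3/4.
Summing (A+B)·P(x,y) over outcomes with A + B > 4 gives 31/6.
E[A + B | A + B > 4] = (31/6) / (3/4) = 62/9.

62/9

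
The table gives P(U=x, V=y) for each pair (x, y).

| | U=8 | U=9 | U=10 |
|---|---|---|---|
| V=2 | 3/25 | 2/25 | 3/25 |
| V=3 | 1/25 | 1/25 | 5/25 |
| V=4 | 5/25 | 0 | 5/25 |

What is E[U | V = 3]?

P(V = 3) = 7/25.
Σ U·P over the event = 8·(1/25) + 9·(1/25) + 10·(5/25) = 67/25.
E[U | V = 3] = (67/25) / (7/25) = 67/7.

67/7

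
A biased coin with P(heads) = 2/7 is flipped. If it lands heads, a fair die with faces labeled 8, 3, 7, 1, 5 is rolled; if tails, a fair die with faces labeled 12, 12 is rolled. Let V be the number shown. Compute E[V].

348/35

E[V | heads] = (8+3+7+1+5)/5 = 24/5.
E[V | tails] = (12+12)/2 = 12.
By the law of total expectation,
E[V] = (2/7)·(24/5) + (5/7)·(12) = 348/35.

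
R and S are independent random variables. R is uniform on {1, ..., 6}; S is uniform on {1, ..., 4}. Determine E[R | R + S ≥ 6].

32/7

P(R + S ≥ 6) = 7/12.
Summing R·P(x,y) over outcomes with R + S ≥ 6 gives 8/3.
E[R | R + S ≥ 6] = (8/3) / (7/12) = 32/7.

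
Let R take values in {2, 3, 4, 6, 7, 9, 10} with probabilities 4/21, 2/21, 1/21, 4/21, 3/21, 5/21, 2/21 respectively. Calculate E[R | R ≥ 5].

55/7

P(R ≥ 5) = 2/3.
Σ over the event: 6·4/21 + 7·1/7 + 9·5/21 + 10·2/21 = 110/21.
E[R | R ≥ 5] = (110/21) / (2/3) = 55/7.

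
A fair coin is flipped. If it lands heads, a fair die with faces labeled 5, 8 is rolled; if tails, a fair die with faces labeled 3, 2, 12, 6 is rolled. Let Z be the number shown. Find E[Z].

E[Z | heads] = (5+8)/2 = 13/2.
E[Z | tails] = (3+2+12+6)/4 = 23/4.
By the law of total expectation,
E[Z] = (1/2)·(13/2) + (1/2)·(23/4) = 49/8.

49/8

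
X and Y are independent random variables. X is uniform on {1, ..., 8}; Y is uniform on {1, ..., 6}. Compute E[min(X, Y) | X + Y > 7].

11/3

P(X + Y > 7) = 9/16.
Summing min(X,Y)·P(x,y) over outcomes with X + Y > 7 gives 33/16.
E[min(X, Y) | X + Y > 7] = (33/16) / (9/16) = 11/3.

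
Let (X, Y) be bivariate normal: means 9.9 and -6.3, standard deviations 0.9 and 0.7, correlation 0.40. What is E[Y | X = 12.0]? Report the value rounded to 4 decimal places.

-5.6467

E[Y | X=x] = μ_Y + ρ(σ_Y/σ_X)(x − μ_X) for jointly normal variables.
E[Y | X=12.0] = -6.3 + (0.40)·(0.7/0.9)·(12.0 − (9.9)) = -6.3 + (0.31111)·(2.1) = -5.6467.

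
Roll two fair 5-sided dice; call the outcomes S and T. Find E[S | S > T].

4

P(S > T) = 2/5.
Summing S·P(x,y) over outcomes with S > T gives 8/5.
E[S | S > T] = (8/5) / (2/5) = 4.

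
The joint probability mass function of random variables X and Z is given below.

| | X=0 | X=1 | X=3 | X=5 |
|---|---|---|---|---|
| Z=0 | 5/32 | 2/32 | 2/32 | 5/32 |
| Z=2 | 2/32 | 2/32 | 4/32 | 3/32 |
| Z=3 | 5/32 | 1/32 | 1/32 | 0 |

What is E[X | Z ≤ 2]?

P(Z ≤ 2) = 25/32.
Σ X·P over the event = 0·(5/32) + 0·(2/32) + 1·(2/32) + 1·(2/32) + 3·(2/32) + 3·(4/32) + 5·(5/32) + 5·(3/32) = 31/16.
E[X | Z ≤ 2] = (31/16) / (25/32) = 62/25.

62/25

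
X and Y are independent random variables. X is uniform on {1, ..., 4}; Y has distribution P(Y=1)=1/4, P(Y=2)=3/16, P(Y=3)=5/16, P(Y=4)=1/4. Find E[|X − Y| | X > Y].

38/23

P(X > Y) = 23/64.
Summing |X−Y|·P(x,y) over outcomes with X > Y gives 19/32.
E[|X − Y| | X > Y] = (19/32) / (23/64) = 38/23.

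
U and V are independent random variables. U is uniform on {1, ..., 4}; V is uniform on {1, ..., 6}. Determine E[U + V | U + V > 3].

136/21

P(U + V > 3) = 7/8.
Summing (U+V)·P(x,y) over outcomes with U + V > 3 gives 17/3.
E[U + V | U + V > 3] = (17/3) / (7/8) = 136/21.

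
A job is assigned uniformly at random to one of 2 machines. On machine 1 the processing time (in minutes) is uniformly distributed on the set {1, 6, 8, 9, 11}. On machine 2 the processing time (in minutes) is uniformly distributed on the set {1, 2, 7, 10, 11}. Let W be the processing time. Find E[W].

33/5

E[W | machine 1] = (1+6+8+9+11)/5 = 7.
E[W | machine 2] = (1+2+7+10+11)/5 = 31/5.
By the law of total expectation,
E[W] = (1/2)·(7) + (1/2)·(31/5) = 33/5.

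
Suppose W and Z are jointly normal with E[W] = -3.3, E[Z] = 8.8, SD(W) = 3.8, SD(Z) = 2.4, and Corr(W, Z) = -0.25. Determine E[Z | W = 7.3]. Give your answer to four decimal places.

For a bivariate normal, E[Z | W=x] = μ_Z + ρ·(σ_Z/σ_W)·(x − μ_W).
E[Z | W=7.3] = 8.8 + (-0.25)·(2.4/3.8)·(7.3 − (-3.3)) = 8.8 + (-0.157895)·(10.6) = 7.1263.

7.1263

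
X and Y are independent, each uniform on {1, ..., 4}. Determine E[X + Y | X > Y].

5

P(X > Y) = 3/8.
Summing (X+Y)·P(x,y) over outcomes with X > Y gives 15/8.
E[X + Y | X > Y] = (15/8) / (3/8) = 5.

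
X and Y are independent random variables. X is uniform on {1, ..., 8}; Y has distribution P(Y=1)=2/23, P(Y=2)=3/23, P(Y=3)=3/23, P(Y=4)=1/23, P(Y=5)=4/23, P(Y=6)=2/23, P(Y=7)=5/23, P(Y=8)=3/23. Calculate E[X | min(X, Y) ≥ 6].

7

P(min(X, Y) ≥ 6) = 15/92.
Summing X·P(x,y) over outcomes with min(X, Y) ≥ 6 gives 105/92.
E[X | min(X, Y) ≥ 6] = (105/92) / (15/92) = 7.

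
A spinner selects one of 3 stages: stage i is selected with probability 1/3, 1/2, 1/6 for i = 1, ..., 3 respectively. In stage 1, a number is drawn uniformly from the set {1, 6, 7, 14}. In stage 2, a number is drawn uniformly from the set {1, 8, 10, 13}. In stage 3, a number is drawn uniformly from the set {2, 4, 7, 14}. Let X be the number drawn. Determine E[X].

E[X | stage 1] = (1+6+7+14)/4 = 7.
E[X | stage 2] = (1+8+10+13)/4 = 8.
E[X | stage 3] = (2+4+7+14)/4 = 27/4.
E[X] = (1/3)·(7) + (1/2)·(8) + (1/6)·(27/4) = 179/24.

179/24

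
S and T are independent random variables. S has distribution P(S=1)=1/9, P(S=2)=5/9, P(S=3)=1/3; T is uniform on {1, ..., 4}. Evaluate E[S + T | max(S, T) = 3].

74/15

P(max(S, T) = 3) = 5/12.
Summing (S+T)·P(x,y) over outcomes with max(S, T) = 3 gives 37/18.
E[S + T | max(S, T) = 3] = (37/18) / (5/12) = 74/15.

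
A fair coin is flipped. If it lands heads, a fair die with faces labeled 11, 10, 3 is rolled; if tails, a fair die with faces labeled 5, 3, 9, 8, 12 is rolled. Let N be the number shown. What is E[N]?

77/10

E[N | heads] = (11+10+3)/3 = 8.
E[N | tails] = (5+3+9+8+12)/5 = 37/5.
By the law of total expectation,
E[N] = (1/2)·(8) + (1/2)·(37/5) = 77/10.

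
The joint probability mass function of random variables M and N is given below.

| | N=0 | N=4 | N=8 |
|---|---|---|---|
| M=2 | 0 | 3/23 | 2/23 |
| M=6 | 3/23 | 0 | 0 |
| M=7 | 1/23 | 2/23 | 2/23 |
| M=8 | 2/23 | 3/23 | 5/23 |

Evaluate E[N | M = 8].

26/5

P(M = 8) = 10/23.
Σ N·P over the event = 0·(2/23) + 4·(3/23) + 8·(5/23) = 52/23.
E[N | M = 8] = (52/23) / (10/23) = 26/5.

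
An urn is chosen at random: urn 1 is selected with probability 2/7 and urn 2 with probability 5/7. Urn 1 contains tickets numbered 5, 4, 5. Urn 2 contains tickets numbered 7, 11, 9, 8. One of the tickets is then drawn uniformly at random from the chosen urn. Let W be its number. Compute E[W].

E[W | urn 1] = (5+4+5)/3 = 14/3.
E[W | urn 2] = (7+11+9+8)/4 = 35/4.
By the law of total expectation,
E[W] = (2/7)·(14/3) + (5/7)·(35/4) = 91/12.

91/12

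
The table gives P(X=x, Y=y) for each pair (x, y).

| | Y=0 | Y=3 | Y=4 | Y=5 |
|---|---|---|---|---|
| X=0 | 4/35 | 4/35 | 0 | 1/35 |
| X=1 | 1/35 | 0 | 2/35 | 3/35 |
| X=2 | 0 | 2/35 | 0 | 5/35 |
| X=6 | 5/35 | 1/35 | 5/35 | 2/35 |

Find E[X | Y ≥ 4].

P(Y ≥ 4) = 18/35.
Σ X·P over the event = 0·(1/35) + 1·(2/35) + 1·(3/35) + 2·(5/35) + 6·(5/35) + 6·(2/35) = 57/35.
E[X | Y ≥ 4] = (57/35) / (18/35) = 19/6.

19/6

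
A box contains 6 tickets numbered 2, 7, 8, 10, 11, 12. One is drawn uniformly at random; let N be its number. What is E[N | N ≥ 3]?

P(N ≥ 3) = 5/6.
Σ over the event: 7·1/6 + 8·1/6 + 10·1/6 + 11·1/6 + 12·1/6 = 8.
E[N | N ≥ 3] = (8) / (5/6) = 48/5.

48/5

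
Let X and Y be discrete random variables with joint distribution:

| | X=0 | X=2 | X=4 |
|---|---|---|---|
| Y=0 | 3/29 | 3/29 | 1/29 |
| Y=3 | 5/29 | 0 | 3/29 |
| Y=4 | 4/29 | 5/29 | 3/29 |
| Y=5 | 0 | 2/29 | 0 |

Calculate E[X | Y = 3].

3/2

P(Y = 3) = 8/29.
Σ X·P over the event = 0·(5/29) + 4·(3/29) = 12/29.
E[X | Y = 3] = (12/29) / (8/29) = 3/2.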